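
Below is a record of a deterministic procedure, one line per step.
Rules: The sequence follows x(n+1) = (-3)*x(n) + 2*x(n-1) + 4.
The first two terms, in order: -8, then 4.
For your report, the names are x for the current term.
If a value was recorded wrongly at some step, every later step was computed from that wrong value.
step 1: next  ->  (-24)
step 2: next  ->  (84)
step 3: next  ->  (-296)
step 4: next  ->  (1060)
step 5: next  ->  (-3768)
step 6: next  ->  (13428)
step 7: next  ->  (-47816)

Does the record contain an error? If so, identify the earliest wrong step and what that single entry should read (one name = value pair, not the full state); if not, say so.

Recomputing the run from the initial state:
step 1: x = -24
step 2: x = 84
step 3: x = -296
step 4: x = 1060
step 5: x = -3768
step 6: x = 13428
step 7: x = -47816
This matches the record at every step.

no error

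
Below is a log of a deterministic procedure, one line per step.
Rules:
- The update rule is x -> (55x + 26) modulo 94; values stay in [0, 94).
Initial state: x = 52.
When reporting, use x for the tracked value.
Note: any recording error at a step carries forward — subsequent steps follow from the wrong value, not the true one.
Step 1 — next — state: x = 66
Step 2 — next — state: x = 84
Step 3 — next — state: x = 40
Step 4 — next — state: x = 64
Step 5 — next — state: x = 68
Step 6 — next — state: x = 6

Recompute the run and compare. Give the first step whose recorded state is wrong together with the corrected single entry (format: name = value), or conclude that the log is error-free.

Recomputing the run from the initial state:
step 1: x = 66
step 2: x = 84
step 3: x = 40
step 4: x = 64
step 5: x = 68
step 6: x = 6
This matches the log at every step.

no error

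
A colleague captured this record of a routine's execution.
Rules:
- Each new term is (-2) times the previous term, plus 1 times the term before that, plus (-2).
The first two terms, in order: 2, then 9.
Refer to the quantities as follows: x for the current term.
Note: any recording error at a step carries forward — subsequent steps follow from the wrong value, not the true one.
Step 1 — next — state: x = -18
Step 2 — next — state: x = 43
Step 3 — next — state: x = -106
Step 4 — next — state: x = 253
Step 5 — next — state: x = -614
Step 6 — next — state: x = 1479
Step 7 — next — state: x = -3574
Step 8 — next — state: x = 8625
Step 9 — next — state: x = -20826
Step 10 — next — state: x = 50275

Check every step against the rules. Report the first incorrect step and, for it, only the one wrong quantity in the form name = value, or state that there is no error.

Recomputing the run from the initial state:
step 1: x = -18
step 2: x = 43
step 3: x = -106
step 4: x = 253
step 5: x = -614
step 6: x = 1479
step 7: x = -3574
step 8: x = 8625
step 9: x = -20826
step 10: x = 50275
This matches the record at every step.

no error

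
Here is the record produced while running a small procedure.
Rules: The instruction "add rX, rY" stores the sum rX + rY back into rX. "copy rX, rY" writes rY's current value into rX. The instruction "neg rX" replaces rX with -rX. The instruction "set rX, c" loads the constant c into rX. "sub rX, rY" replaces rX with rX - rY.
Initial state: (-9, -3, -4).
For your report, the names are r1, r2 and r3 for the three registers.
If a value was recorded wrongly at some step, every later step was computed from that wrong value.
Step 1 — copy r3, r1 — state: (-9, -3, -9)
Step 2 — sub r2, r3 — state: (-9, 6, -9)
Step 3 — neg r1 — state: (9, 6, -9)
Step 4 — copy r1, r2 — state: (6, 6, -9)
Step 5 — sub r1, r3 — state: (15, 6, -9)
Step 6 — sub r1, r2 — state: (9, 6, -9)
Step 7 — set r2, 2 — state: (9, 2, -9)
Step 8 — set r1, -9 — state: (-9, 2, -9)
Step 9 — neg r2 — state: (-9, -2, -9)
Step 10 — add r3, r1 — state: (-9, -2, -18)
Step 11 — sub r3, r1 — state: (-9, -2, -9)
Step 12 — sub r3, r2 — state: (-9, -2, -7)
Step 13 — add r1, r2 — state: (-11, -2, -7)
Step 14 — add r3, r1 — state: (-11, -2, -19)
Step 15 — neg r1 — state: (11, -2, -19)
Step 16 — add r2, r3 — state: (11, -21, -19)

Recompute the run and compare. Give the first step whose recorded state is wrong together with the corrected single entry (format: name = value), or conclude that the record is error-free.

step 14, r3 = -18

1. r3 = -9 (consistent with the record)
2. r2 = -3 - -9 = 6 (in agreement)
3. r1 = -(-9) = 9 (no discrepancy)
4. r1 = 6 (no discrepancy)
5. r1 = 6 - -9 = 15 (same as recorded)
6. r1 = 15 - 6 = 9 (no discrepancy)
7. r2 = 2 (confirmed correct)
8. r1 = -9 (consistent with the record)
9. r2 = -(2) = -2 (in agreement)
10. r3 = -9 + -9 = -18 (in agreement)
11. r3 = -18 - -9 = -9 (verified)
12. r3 = -9 - -2 = -7 (no discrepancy)
13. r1 = -9 + -2 = -11 (verified)
14. r3 = -7 + -11 = -18 (the entry is off here)
The audit stops at step 14: the recorded entry is wrong and should be r3 = -18.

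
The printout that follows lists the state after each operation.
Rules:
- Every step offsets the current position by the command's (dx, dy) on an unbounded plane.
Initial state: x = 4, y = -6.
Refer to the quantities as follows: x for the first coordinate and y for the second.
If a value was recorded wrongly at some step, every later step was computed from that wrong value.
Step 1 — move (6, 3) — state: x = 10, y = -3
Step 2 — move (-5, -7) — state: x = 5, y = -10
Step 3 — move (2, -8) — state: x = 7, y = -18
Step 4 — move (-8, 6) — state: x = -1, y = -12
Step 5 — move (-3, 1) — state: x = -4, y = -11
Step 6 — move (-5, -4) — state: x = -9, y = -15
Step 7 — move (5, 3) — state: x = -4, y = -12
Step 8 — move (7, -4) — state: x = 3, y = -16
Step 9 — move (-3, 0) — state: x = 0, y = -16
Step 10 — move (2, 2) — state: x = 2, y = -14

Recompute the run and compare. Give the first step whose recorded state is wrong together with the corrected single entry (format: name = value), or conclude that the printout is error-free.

1. x = 4 + (6) = 10, y = -6 + (3) = -3 (consistent with the printout)
2. x = 10 + (-5) = 5, y = -3 + (-7) = -10 (in agreement)
3. x = 5 + (2) = 7, y = -10 + (-8) = -18 (no discrepancy)
4. x = 7 + (-8) = -1, y = -18 + (6) = -12 (no discrepancy)
5. x = -1 + (-3) = -4, y = -12 + (1) = -11 (no discrepancy)
6. x = -4 + (-5) = -9, y = -11 + (-4) = -15 (in agreement)
7. x = -9 + (5) = -4, y = -15 + (3) = -12 (checks out)
8. x = -4 + (7) = 3, y = -12 + (-4) = -16 (exactly as logged)
9. x = 3 + (-3) = 0, y = -16 + (0) = -16 (verified)
10. x = 0 + (2) = 2, y = -16 + (2) = -14 (checks out)
No step deviates from the rules.

no error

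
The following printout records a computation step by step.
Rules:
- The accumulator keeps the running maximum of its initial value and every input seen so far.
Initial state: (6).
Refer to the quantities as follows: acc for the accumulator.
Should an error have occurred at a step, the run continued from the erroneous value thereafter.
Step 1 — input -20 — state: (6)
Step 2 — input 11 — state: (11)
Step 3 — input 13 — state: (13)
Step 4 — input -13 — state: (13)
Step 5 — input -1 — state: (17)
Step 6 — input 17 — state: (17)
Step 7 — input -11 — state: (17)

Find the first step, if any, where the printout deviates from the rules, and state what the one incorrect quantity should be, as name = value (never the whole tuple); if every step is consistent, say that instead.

step 5, acc = 13

Recomputing the run from the initial state:
step 1: acc = 6
step 2: acc = 11
step 3: acc = 13
step 4: acc = 13
step 5: acc = 13
step 6: acc = 17
step 7: acc = 17
The first disagreement with the printout is at step 5, where the value should be acc = 13.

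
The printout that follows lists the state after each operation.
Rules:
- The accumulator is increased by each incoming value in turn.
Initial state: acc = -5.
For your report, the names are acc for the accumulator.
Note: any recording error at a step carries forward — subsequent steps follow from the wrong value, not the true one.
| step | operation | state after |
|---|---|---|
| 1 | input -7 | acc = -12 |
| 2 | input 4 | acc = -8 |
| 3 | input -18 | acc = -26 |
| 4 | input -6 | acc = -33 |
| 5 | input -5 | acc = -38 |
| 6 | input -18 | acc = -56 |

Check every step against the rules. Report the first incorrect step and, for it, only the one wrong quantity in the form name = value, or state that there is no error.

step 4, acc = -32

Step 1: acc = -5 + -7 = -12 — matches.
Step 2: acc = -12 + 4 = -8 — no discrepancy.
Step 3: acc = -8 + -18 = -26 — exactly as logged.
Step 4: acc = -26 + -6 = -32 — the recorded entry deviates here.
So the first discrepancy is step 4, where the right value is acc = -32.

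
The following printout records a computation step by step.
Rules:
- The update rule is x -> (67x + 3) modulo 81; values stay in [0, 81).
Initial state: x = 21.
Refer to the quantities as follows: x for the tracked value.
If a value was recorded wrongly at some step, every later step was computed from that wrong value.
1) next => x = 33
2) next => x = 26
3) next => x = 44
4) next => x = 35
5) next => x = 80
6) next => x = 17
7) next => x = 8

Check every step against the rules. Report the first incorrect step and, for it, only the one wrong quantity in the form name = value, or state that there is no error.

Step 1: x = (67*21 + 3) mod 81 = 33 — same as recorded.
Step 2: x = (67*33 + 3) mod 81 = 27 — the printout has a different value.
First deviation found at step 2; the corrected entry is x = 27.

step 2, x = 27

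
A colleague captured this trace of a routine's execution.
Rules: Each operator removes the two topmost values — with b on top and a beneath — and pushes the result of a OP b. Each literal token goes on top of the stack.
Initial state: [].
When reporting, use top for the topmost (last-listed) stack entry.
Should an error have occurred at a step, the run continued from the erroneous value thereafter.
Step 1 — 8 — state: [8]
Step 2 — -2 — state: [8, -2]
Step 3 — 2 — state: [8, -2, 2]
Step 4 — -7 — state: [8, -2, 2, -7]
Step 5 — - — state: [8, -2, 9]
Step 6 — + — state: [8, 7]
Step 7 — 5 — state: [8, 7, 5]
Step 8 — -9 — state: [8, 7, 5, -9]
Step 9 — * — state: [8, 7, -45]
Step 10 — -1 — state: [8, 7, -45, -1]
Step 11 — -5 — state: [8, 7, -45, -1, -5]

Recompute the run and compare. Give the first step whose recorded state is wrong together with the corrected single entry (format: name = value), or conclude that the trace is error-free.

no error

Recomputing the run from the initial state:
step 1: [8]
step 2: [8, -2]
step 3: [8, -2, 2]
step 4: [8, -2, 2, -7]
step 5: [8, -2, 9]
step 6: [8, 7]
step 7: [8, 7, 5]
step 8: [8, 7, 5, -9]
step 9: [8, 7, -45]
step 10: [8, 7, -45, -1]
step 11: [8, 7, -45, -1, -5]
This matches the trace at every step.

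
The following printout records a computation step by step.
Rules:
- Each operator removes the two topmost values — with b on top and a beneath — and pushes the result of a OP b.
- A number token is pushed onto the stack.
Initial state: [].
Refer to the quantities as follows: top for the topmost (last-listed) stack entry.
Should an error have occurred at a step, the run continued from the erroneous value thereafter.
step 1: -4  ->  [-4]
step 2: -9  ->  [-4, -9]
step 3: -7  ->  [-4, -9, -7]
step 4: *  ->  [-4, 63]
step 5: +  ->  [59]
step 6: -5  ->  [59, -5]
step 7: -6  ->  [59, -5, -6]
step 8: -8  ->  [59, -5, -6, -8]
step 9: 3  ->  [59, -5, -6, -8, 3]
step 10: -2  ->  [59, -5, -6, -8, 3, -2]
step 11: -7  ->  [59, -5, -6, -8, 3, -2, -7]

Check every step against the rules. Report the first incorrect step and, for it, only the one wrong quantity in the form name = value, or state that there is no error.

no error

Step 1: push -4: top = -4 — exactly as logged.
Step 2: push -9: top = -9 — checks out.
Step 3: push -7: top = -7 — no discrepancy.
Step 4: -9 * -7 = 63 — consistent with the printout.
Step 5: -4 + 63 = 59 — in agreement.
Step 6: push -5: top = -5 — matches.
Step 7: push -6: top = -6 — in agreement.
Step 8: push -8: top = -8 — matches.
Step 9: push 3: top = 3 — confirmed correct.
Step 10: push -2: top = -2 — exactly as logged.
Step 11: push -7: top = -7 — same as recorded.
Every step is consistent.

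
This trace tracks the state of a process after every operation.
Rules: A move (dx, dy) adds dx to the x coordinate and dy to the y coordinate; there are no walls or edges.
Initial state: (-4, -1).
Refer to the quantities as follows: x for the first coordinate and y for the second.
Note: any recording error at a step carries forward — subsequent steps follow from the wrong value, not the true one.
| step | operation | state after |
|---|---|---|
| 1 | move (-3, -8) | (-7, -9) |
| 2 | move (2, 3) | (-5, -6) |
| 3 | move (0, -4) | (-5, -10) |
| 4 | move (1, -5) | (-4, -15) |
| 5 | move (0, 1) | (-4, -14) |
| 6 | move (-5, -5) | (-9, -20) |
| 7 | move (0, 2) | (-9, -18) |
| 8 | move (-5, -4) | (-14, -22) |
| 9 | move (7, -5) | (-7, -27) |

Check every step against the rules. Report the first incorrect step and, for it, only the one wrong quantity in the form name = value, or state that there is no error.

step 6, y = -19

step 1: x = -4 + (-3) = -7, y = -1 + (-8) = -9 -> in agreement
step 2: x = -7 + (2) = -5, y = -9 + (3) = -6 -> verified
step 3: x = -5 + (0) = -5, y = -6 + (-4) = -10 -> checks out
step 4: x = -5 + (1) = -4, y = -10 + (-5) = -15 -> confirmed correct
step 5: x = -4 + (0) = -4, y = -15 + (1) = -14 -> agrees with the trace
step 6: x = -4 + (-5) = -9, y = -14 + (-5) = -19 -> not what was recorded
The earliest wrong entry is at step 6: it should read y = -19.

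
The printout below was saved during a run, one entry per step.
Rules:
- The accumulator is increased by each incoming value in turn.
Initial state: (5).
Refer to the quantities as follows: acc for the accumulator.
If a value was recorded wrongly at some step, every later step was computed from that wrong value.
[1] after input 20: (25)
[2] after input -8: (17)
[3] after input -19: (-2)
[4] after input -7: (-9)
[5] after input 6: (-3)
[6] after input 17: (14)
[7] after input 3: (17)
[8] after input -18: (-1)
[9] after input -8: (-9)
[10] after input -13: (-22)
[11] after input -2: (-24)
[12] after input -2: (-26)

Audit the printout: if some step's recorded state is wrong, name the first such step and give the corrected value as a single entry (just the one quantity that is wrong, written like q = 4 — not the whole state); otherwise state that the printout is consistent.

no error

1. acc = 5 + 20 = 25 (verified)
2. acc = 25 + -8 = 17 (same as recorded)
3. acc = 17 + -19 = -2 (verified)
4. acc = -2 + -7 = -9 (exactly as logged)
5. acc = -9 + 6 = -3 (no discrepancy)
6. acc = -3 + 17 = 14 (agrees with the printout)
7. acc = 14 + 3 = 17 (in agreement)
8. acc = 17 + -18 = -1 (no discrepancy)
9. acc = -1 + -8 = -9 (no discrepancy)
10. acc = -9 + -13 = -22 (checks out)
11. acc = -22 + -2 = -24 (confirmed correct)
12. acc = -24 + -2 = -26 (agrees with the printout)
Every step is consistent.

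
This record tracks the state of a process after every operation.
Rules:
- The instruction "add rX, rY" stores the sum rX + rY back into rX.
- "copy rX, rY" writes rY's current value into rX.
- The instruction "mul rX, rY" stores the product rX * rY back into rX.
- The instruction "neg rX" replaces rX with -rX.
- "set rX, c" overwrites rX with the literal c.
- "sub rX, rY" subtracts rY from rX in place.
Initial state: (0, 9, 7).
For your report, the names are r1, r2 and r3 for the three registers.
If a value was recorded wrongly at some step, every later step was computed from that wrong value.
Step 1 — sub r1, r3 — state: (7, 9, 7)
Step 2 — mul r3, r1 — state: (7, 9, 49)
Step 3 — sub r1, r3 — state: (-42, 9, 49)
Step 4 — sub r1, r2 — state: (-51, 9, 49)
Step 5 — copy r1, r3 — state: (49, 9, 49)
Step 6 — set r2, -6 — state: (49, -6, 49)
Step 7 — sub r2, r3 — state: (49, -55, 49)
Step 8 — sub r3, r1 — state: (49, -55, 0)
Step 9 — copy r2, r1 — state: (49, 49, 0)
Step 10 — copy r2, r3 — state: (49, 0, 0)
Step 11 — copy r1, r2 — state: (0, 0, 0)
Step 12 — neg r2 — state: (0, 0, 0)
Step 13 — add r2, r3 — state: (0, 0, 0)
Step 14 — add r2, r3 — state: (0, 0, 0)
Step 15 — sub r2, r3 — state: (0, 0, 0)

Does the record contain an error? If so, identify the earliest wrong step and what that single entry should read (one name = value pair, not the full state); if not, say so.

step 1, r1 = -7

Step 1: r1 = 0 - 7 = -7 — a discrepancy with the record.
The audit stops at step 1: the recorded entry is wrong and should be r1 = -7.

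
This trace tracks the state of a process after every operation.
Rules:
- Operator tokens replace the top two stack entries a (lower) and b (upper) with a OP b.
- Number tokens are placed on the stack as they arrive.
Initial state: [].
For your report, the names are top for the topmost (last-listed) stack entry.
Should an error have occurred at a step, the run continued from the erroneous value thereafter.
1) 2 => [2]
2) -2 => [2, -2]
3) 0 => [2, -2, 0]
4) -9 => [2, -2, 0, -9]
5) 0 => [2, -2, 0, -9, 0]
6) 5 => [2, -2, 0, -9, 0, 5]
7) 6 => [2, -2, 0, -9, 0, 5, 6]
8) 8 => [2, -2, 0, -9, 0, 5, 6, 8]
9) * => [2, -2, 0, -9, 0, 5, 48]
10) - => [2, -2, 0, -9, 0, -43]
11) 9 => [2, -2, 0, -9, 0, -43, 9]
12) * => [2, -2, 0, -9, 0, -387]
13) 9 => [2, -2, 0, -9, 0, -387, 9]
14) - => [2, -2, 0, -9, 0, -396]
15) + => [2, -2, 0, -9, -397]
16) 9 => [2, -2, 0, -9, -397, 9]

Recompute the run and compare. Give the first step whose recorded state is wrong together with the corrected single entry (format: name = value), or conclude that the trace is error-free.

step 15, top = -396

step 1: push 2: top = 2 -> agrees with the trace
step 2: push -2: top = -2 -> same as recorded
step 3: push 0: top = 0 -> confirmed correct
step 4: push -9: top = -9 -> agrees with the trace
step 5: push 0: top = 0 -> matches
step 6: push 5: top = 5 -> matches
step 7: push 6: top = 6 -> no discrepancy
step 8: push 8: top = 8 -> checks out
step 9: 6 * 8 = 48 -> confirmed correct
step 10: 5 - 48 = -43 -> agrees with the trace
step 11: push 9: top = 9 -> no discrepancy
step 12: -43 * 9 = -387 -> matches
step 13: push 9: top = 9 -> no discrepancy
step 14: -387 - 9 = -396 -> verified
step 15: 0 + -396 = -396 -> this is not what the trace shows
First incorrect step: 15; the correct value is top = -396.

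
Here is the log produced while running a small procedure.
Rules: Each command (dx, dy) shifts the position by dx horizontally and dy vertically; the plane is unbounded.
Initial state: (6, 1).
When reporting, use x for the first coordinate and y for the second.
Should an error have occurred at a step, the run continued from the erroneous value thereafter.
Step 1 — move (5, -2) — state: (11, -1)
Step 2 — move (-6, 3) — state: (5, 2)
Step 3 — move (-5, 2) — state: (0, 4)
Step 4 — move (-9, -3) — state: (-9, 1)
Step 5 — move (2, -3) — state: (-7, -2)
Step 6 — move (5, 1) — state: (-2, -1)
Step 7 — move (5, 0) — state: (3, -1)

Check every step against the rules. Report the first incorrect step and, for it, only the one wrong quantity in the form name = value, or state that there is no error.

step 1: x = 6 + (5) = 11, y = 1 + (-2) = -1 -> checks out
step 2: x = 11 + (-6) = 5, y = -1 + (3) = 2 -> in agreement
step 3: x = 5 + (-5) = 0, y = 2 + (2) = 4 -> verified
step 4: x = 0 + (-9) = -9, y = 4 + (-3) = 1 -> checks out
step 5: x = -9 + (2) = -7, y = 1 + (-3) = -2 -> same as recorded
step 6: x = -7 + (5) = -2, y = -2 + (1) = -1 -> same as recorded
step 7: x = -2 + (5) = 3, y = -1 + (0) = -1 -> no discrepancy
No step deviates from the rules.

no error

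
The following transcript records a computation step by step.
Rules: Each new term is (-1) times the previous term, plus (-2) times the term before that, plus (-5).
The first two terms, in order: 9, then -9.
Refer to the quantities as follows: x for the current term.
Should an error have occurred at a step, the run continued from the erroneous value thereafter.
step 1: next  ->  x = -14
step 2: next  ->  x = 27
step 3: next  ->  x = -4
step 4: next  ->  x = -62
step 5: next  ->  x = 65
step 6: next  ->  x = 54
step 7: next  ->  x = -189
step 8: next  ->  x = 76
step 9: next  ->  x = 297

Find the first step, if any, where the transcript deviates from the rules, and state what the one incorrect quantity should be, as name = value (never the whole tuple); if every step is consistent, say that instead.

step 4, x = -55

Recomputing the run from the initial state:
step 1: x = -14
step 2: x = 27
step 3: x = -4
step 4: x = -55
step 5: x = 58
step 6: x = 47
step 7: x = -168
step 8: x = 69
step 9: x = 262
The first disagreement with the transcript is at step 4, where the value should be x = -55.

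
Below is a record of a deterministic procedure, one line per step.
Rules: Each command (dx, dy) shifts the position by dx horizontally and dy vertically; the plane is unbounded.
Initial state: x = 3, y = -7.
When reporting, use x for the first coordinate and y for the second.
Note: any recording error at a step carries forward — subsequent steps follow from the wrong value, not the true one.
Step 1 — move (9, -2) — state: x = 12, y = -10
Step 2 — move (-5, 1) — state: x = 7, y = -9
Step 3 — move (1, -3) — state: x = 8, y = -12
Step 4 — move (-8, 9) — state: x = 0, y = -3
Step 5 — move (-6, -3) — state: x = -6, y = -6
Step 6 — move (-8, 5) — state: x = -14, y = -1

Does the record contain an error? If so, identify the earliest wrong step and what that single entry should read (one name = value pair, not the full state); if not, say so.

step 1: x = 3 + (9) = 12, y = -7 + (-2) = -9 -> the entry is off here
The earliest wrong entry is at step 1: it should read y = -9.

step 1, y = -9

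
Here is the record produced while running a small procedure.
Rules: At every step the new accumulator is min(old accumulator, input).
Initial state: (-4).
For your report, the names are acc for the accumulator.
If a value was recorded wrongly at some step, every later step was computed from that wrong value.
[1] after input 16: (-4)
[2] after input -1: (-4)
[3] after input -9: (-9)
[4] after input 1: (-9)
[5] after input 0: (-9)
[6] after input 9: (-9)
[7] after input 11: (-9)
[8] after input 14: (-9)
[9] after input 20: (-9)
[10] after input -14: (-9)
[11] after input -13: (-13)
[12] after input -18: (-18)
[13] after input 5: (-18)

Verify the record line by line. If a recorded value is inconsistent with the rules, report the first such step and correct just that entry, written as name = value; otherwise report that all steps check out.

1. acc = min(-4, 16) = -4 (no discrepancy)
2. acc = min(-4, -1) = -4 (confirmed correct)
3. acc = min(-4, -9) = -9 (matches)
4. acc = min(-9, 1) = -9 (verified)
5. acc = min(-9, 0) = -9 (in agreement)
6. acc = min(-9, 9) = -9 (consistent with the record)
7. acc = min(-9, 11) = -9 (consistent with the record)
8. acc = min(-9, 14) = -9 (no discrepancy)
9. acc = min(-9, 20) = -9 (exactly as logged)
10. acc = min(-9, -14) = -14 (the recorded entry deviates here)
The earliest wrong entry is at step 10: it should read acc = -14.

step 10, acc = -14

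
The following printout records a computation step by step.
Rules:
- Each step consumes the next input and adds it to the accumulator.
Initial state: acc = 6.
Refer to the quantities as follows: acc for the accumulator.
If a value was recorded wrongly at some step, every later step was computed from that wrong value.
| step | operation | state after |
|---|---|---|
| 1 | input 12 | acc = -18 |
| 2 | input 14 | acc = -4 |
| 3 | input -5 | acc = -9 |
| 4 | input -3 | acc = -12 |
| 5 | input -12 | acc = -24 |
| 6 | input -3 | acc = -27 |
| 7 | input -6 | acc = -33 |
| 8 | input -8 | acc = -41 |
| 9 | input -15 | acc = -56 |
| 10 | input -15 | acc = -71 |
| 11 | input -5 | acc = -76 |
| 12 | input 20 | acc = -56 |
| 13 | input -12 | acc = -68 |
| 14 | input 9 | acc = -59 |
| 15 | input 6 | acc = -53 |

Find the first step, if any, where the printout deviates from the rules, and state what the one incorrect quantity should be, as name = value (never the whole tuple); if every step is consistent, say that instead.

step 1, acc = 18

1. acc = 6 + 12 = 18 (the printout disagrees here)
First incorrect step: 1; the correct value is acc = 18.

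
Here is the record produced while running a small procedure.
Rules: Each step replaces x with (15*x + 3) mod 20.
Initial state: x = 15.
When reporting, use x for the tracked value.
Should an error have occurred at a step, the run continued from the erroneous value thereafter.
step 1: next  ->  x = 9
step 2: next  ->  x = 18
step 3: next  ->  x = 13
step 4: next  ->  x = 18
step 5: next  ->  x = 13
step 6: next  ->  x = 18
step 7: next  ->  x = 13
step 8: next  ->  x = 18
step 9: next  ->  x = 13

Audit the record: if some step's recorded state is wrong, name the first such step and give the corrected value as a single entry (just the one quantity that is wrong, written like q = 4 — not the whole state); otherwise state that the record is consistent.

step 1, x = 8

Recomputing the run from the initial state:
step 1: x = 8
step 2: x = 3
step 3: x = 8
step 4: x = 3
step 5: x = 8
step 6: x = 3
step 7: x = 8
step 8: x = 3
step 9: x = 8
The first disagreement with the record is at step 1, where the value should be x = 8.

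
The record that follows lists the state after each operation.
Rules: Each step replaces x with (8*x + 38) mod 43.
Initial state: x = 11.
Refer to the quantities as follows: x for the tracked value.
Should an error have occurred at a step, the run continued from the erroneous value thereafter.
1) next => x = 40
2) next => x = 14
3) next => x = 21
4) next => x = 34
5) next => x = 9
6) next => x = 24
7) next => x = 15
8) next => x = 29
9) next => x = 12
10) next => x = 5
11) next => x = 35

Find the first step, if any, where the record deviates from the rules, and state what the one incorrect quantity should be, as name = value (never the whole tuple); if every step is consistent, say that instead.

no error

Recomputing the run from the initial state:
step 1: x = 40
step 2: x = 14
step 3: x = 21
step 4: x = 34
step 5: x = 9
step 6: x = 24
step 7: x = 15
step 8: x = 29
step 9: x = 12
step 10: x = 5
step 11: x = 35
This matches the record at every step.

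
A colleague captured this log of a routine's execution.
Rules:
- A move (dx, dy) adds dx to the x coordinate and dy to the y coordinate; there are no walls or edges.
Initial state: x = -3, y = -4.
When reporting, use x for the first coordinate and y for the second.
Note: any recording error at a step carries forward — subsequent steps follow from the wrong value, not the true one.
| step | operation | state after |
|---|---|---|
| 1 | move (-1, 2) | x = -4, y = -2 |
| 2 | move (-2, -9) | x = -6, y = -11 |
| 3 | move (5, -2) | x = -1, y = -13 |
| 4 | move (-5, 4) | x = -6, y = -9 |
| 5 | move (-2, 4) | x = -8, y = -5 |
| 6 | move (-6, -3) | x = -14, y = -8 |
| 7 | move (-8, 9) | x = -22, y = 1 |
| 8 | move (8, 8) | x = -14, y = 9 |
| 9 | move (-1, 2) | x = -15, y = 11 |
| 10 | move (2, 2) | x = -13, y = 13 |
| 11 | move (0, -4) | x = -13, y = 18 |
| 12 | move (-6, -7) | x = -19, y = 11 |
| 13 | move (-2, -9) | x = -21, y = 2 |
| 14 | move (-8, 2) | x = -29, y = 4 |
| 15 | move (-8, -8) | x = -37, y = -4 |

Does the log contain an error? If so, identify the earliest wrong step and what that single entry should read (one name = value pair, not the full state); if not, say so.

step 11, y = 9

step 1: x = -3 + (-1) = -4, y = -4 + (2) = -2 -> same as recorded
step 2: x = -4 + (-2) = -6, y = -2 + (-9) = -11 -> no discrepancy
step 3: x = -6 + (5) = -1, y = -11 + (-2) = -13 -> matches
step 4: x = -1 + (-5) = -6, y = -13 + (4) = -9 -> in agreement
step 5: x = -6 + (-2) = -8, y = -9 + (4) = -5 -> in agreement
step 6: x = -8 + (-6) = -14, y = -5 + (-3) = -8 -> confirmed correct
step 7: x = -14 + (-8) = -22, y = -8 + (9) = 1 -> verified
step 8: x = -22 + (8) = -14, y = 1 + (8) = 9 -> confirmed correct
step 9: x = -14 + (-1) = -15, y = 9 + (2) = 11 -> checks out
step 10: x = -15 + (2) = -13, y = 11 + (2) = 13 -> same as recorded
step 11: x = -13 + (0) = -13, y = 13 + (-4) = 9 -> this is not what the log shows
First deviation found at step 11; the corrected entry is y = 9.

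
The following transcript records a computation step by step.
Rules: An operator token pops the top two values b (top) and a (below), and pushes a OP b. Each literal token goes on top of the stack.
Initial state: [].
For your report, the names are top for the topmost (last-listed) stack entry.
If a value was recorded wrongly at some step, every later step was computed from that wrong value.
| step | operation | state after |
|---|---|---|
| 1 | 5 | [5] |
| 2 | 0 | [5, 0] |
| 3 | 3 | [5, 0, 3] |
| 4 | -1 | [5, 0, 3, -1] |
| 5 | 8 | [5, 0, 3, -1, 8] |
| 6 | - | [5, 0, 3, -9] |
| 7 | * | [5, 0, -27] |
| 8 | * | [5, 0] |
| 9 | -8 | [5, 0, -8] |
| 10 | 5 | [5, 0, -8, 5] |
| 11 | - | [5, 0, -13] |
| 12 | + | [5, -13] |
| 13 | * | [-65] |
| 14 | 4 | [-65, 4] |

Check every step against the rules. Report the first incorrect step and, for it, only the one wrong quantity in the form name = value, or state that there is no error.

no error

step 1: push 5: top = 5 -> no discrepancy
step 2: push 0: top = 0 -> checks out
step 3: push 3: top = 3 -> exactly as logged
step 4: push -1: top = -1 -> in agreement
step 5: push 8: top = 8 -> confirmed correct
step 6: -1 - 8 = -9 -> matches
step 7: 3 * -9 = -27 -> checks out
step 8: 0 * -27 = 0 -> exactly as logged
step 9: push -8: top = -8 -> in agreement
step 10: push 5: top = 5 -> checks out
step 11: -8 - 5 = -13 -> matches
step 12: 0 + -13 = -13 -> no discrepancy
step 13: 5 * -13 = -65 -> no discrepancy
step 14: push 4: top = 4 -> matches
All steps check out; nothing to correct.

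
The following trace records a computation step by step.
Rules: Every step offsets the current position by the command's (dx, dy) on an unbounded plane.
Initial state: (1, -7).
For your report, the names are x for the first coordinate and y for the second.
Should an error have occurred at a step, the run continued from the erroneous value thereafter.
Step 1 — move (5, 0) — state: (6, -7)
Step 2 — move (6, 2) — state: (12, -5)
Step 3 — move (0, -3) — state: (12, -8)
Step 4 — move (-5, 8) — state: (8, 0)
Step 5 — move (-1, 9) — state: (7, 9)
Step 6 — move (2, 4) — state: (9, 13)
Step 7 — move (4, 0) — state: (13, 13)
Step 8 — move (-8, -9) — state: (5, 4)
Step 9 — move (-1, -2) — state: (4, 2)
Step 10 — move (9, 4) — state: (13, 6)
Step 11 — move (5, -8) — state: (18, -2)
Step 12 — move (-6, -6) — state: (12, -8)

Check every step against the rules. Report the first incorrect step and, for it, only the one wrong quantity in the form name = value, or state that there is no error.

step 4, x = 7

Recomputing the run from the initial state:
step 1: x = 6, y = -7
step 2: x = 12, y = -5
step 3: x = 12, y = -8
step 4: x = 7, y = 0
step 5: x = 6, y = 9
step 6: x = 8, y = 13
step 7: x = 12, y = 13
step 8: x = 4, y = 4
step 9: x = 3, y = 2
step 10: x = 12, y = 6
step 11: x = 17, y = -2
step 12: x = 11, y = -8
The first disagreement with the trace is at step 4, where the value should be x = 7.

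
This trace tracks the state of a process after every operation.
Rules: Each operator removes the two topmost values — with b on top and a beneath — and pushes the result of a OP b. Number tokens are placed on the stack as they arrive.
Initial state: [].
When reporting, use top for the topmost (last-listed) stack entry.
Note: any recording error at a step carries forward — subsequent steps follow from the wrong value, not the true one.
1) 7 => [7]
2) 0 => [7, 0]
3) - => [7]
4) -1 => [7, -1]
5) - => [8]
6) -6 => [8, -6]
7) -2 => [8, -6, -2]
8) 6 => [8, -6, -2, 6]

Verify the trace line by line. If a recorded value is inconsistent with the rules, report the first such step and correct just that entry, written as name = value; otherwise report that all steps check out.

1. push 7: top = 7 (consistent with the trace)
2. push 0: top = 0 (matches)
3. 7 - 0 = 7 (exactly as logged)
4. push -1: top = -1 (confirmed correct)
5. 7 - -1 = 8 (in agreement)
6. push -6: top = -6 (in agreement)
7. push -2: top = -2 (checks out)
8. push 6: top = 6 (consistent with the trace)
All steps check out; nothing to correct.

no error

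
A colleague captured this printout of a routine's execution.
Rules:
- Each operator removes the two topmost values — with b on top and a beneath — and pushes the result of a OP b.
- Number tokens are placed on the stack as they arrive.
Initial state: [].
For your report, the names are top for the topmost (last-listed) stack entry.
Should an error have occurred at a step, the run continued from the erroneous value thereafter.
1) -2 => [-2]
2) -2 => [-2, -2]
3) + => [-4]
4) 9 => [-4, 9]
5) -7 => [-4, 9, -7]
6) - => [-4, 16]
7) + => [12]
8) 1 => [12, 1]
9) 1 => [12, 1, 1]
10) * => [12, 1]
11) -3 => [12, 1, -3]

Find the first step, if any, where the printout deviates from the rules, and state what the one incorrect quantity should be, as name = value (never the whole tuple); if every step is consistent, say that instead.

no error

Recomputing the run from the initial state:
step 1: [-2]
step 2: [-2, -2]
step 3: [-4]
step 4: [-4, 9]
step 5: [-4, 9, -7]
step 6: [-4, 16]
step 7: [12]
step 8: [12, 1]
step 9: [12, 1, 1]
step 10: [12, 1]
step 11: [12, 1, -3]
This matches the printout at every step.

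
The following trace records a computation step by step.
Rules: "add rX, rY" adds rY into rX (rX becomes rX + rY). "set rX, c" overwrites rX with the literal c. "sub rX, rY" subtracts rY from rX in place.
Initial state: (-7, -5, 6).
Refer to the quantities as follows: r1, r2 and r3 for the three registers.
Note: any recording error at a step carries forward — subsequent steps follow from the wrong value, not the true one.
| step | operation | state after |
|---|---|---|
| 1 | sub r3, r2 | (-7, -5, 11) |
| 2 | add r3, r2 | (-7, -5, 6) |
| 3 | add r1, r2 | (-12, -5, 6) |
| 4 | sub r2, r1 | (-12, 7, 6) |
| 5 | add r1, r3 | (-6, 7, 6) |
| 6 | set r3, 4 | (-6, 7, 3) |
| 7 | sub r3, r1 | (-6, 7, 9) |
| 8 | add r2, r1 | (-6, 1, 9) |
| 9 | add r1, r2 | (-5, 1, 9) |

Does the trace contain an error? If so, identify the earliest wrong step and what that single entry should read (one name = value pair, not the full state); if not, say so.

step 6, r3 = 4

Recomputing the run from the initial state:
step 1: r1 = -7, r2 = -5, r3 = 11
step 2: r1 = -7, r2 = -5, r3 = 6
step 3: r1 = -12, r2 = -5, r3 = 6
step 4: r1 = -12, r2 = 7, r3 = 6
step 5: r1 = -6, r2 = 7, r3 = 6
step 6: r1 = -6, r2 = 7, r3 = 4
step 7: r1 = -6, r2 = 7, r3 = 10
step 8: r1 = -6, r2 = 1, r3 = 10
step 9: r1 = -5, r2 = 1, r3 = 10
The first disagreement with the trace is at step 6, where the value should be r3 = 4.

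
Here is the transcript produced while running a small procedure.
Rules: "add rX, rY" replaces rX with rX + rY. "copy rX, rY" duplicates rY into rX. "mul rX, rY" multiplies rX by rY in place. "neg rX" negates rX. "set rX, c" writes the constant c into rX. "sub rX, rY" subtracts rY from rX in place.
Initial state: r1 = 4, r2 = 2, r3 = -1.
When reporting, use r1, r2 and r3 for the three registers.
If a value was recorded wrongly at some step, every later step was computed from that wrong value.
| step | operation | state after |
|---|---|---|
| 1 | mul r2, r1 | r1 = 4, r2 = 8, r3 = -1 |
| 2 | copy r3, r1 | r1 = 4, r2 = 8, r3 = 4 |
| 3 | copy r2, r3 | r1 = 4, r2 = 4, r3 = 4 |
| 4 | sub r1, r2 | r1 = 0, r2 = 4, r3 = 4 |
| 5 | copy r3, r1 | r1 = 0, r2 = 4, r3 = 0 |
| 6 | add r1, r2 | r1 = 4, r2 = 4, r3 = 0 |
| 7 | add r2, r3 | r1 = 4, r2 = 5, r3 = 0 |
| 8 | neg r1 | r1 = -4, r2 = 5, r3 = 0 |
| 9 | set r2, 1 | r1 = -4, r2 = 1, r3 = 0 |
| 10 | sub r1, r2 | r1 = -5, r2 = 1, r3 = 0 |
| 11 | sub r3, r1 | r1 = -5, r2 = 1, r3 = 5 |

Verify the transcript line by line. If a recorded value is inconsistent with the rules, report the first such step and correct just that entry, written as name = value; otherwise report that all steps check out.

step 7, r2 = 4

step 1: r2 = 2 * 4 = 8 -> checks out
step 2: r3 = 4 -> agrees with the transcript
step 3: r2 = 4 -> no discrepancy
step 4: r1 = 4 - 4 = 0 -> no discrepancy
step 5: r3 = 0 -> confirmed correct
step 6: r1 = 0 + 4 = 4 -> confirmed correct
step 7: r2 = 4 + 0 = 4 -> not what was recorded
First incorrect step: 7; the correct value is r2 = 4.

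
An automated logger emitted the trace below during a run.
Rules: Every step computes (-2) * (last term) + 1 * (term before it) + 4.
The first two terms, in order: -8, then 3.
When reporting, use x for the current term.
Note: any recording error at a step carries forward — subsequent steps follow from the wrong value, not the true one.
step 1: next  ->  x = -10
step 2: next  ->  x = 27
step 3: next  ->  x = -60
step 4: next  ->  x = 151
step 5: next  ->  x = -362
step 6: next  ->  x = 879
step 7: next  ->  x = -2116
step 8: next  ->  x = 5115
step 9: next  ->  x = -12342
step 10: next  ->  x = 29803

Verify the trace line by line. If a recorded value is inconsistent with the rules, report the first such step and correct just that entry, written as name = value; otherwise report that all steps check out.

step 5, x = -358

Recomputing the run from the initial state:
step 1: x = -10
step 2: x = 27
step 3: x = -60
step 4: x = 151
step 5: x = -358
step 6: x = 871
step 7: x = -2096
step 8: x = 5067
step 9: x = -12226
step 10: x = 29523
The first disagreement with the trace is at step 5, where the value should be x = -358.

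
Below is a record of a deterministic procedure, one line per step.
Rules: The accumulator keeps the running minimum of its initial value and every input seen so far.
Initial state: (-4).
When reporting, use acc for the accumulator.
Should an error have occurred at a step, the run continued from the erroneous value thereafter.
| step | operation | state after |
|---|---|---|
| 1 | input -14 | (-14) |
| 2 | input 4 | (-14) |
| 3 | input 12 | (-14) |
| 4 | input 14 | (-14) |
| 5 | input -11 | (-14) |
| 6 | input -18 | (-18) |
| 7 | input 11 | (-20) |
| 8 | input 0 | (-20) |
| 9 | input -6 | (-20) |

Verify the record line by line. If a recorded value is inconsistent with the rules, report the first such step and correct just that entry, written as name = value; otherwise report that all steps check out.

Step 1: acc = min(-4, -14) = -14 — matches.
Step 2: acc = min(-14, 4) = -14 — confirmed correct.
Step 3: acc = min(-14, 12) = -14 — checks out.
Step 4: acc = min(-14, 14) = -14 — no discrepancy.
Step 5: acc = min(-14, -11) = -14 — same as recorded.
Step 6: acc = min(-14, -18) = -18 — consistent with the record.
Step 7: acc = min(-18, 11) = -18 — the record disagrees here.
First deviation found at step 7; the corrected entry is acc = -18.

step 7, acc = -18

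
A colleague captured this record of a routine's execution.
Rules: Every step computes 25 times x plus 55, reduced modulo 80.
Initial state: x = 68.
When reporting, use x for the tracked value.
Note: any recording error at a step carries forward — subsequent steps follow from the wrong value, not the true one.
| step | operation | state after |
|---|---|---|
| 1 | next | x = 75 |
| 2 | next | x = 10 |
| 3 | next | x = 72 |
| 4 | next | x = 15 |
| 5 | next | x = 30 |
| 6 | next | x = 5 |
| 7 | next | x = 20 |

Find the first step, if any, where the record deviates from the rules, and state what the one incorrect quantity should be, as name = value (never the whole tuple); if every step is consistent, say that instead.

step 3, x = 65

1. x = (25*68 + 55) mod 80 = 75 (same as recorded)
2. x = (25*75 + 55) mod 80 = 10 (exactly as logged)
3. x = (25*10 + 55) mod 80 = 65 (first mismatch against the record)
The audit stops at step 3: the recorded entry is wrong and should be x = 65.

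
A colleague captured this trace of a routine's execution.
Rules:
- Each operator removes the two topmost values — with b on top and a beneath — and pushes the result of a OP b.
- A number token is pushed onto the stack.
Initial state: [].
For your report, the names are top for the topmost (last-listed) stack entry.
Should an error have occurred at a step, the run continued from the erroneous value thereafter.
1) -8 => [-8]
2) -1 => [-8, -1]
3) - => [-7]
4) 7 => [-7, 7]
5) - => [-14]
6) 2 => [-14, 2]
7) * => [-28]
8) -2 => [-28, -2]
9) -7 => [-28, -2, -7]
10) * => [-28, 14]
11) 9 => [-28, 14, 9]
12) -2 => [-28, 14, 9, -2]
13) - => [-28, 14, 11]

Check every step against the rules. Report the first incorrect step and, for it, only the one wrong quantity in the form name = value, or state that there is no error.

1. push -8: top = -8 (checks out)
2. push -1: top = -1 (verified)
3. -8 - -1 = -7 (agrees with the trace)
4. push 7: top = 7 (no discrepancy)
5. -7 - 7 = -14 (verified)
6. push 2: top = 2 (in agreement)
7. -14 * 2 = -28 (exactly as logged)
8. push -2: top = -2 (same as recorded)
9. push -7: top = -7 (agrees with the trace)
10. -2 * -7 = 14 (consistent with the trace)
11. push 9: top = 9 (matches)
12. push -2: top = -2 (verified)
13. 9 - -2 = 11 (confirmed correct)
All steps check out; nothing to correct.

no error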